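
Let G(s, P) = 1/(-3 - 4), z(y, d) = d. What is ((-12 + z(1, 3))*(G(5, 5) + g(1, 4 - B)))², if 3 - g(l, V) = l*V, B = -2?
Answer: 39204/49 ≈ 800.08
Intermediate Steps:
g(l, V) = 3 - V*l (g(l, V) = 3 - l*V = 3 - V*l)
G(s, P) = -⅐ (G(s, P) = 1/(-7) = -⅐)
((-12 + z(1, 3))*(G(5, 5) + g(1, 4 - B)))² = ((-12 + 3)*(-⅐ + (3 - 1*(4 - 1*(-2))*1)))² = (-9*(-⅐ + (3 - 1*(4 + 2)*1)))² = (-9*(-⅐ + (3 - 1*6*1)))² = (-9*(-⅐ + (3 - 6)))² = (-9*(-⅐ - 3))² = (-9*(-22/7))² = (198/7)² = 39204/49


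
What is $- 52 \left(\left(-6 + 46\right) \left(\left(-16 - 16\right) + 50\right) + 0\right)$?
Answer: $-37440$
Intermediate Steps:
$- 52 \left(\left(-6 + 46\right) \left(\left(-16 - 16\right) + 50\right) + 0\right) = - 52 \left(40 \left(-32 + 50\right) + 0\right) = - 52 \left(40 \cdot 18 + 0\right) = - 52 \left(720 + 0\right) = \left(-52\right) 720 = -37440$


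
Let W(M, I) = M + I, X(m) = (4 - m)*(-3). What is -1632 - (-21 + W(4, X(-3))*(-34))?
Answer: -2189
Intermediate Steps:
X(m) = -12 + 3*m
W(M, I) = I + M
-1632 - (-21 + W(4, X(-3))*(-34)) = -1632 - (-21 + ((-12 + 3*(-3)) + 4)*(-34)) = -1632 - (-21 + ((-12 - 9) + 4)*(-34)) = -1632 - (-21 + (-21 + 4)*(-34)) = -1632 - (-21 - 17*(-34)) = -1632 - (-21 + 578) = -1632 - 1*557 = -1632 - 557 = -2189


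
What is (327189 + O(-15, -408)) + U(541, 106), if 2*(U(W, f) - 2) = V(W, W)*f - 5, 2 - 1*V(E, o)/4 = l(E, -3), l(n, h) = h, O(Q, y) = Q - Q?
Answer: 656497/2 ≈ 3.2825e+5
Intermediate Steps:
O(Q, y) = 0
V(E, o) = 20 (V(E, o) = 8 - 4*(-3) = 8 + 12 = 20)
U(W, f) = -½ + 10*f (U(W, f) = 2 + (20*f - 5)/2 = 2 + (-5 + 20*f)/2 = 2 + (-5/2 + 10*f) = -½ + 10*f)
(327189 + O(-15, -408)) + U(541, 106) = (327189 + 0) + (-½ + 10*106) = 327189 + (-½ + 1060) = 327189 + 2119/2 = 656497/2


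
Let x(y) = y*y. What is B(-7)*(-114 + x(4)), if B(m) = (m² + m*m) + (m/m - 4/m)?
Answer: -9758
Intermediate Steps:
x(y) = y²
B(m) = 1 - 4/m + 2*m² (B(m) = (m² + m²) + (1 - 4/m) = 2*m² + (1 - 4/m) = 1 - 4/m + 2*m²)
B(-7)*(-114 + x(4)) = ((-4 - 7 + 2*(-7)³)/(-7))*(-114 + 4²) = (-(-4 - 7 + 2*(-343))/7)*(-114 + 16) = -(-4 - 7 - 686)/7*(-98) = -⅐*(-697)*(-98) = (697/7)*(-98) = -9758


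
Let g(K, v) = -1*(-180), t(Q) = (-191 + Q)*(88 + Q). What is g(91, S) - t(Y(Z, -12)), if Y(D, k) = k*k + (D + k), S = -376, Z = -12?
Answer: 14948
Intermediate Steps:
Y(D, k) = D + k + k² (Y(D, k) = k² + (D + k) = D + k + k²)
g(K, v) = 180
g(91, S) - t(Y(Z, -12)) = 180 - (-16808 + (-12 - 12 + (-12)²)² - 103*(-12 - 12 + (-12)²)) = 180 - (-16808 + (-12 - 12 + 144)² - 103*(-12 - 12 + 144)) = 180 - (-16808 + 120² - 103*120) = 180 - (-16808 + 14400 - 12360) = 180 - 1*(-14768) = 180 + 14768 = 14948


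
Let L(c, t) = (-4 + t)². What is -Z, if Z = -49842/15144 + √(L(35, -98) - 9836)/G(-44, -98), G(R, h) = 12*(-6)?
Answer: 8307/2524 + √142/36 ≈ 3.6222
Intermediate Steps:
G(R, h) = -72
Z = -8307/2524 - √142/36 (Z = -49842/15144 + √((-4 - 98)² - 9836)/(-72) = -49842*1/15144 + √((-102)² - 9836)*(-1/72) = -8307/2524 + √(10404 - 9836)*(-1/72) = -8307/2524 + √568*(-1/72) = -8307/2524 + (2*√142)*(-1/72) = -8307/2524 - √142/36 ≈ -3.6222)
-Z = -(-8307/2524 - √142/36) = 8307/2524 + √142/36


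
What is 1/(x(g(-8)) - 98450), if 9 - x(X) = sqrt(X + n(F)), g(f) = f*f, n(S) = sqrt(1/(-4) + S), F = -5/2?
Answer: -2/(196882 + sqrt(2)*sqrt(128 + I*sqrt(11))) ≈ -1.0158e-5 + 1.0693e-11*I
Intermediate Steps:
F = -5/2 (F = -5*1/2 = -5/2 ≈ -2.5000)
n(S) = sqrt(-1/4 + S)
g(f) = f**2
x(X) = 9 - sqrt(X + I*sqrt(11)/2) (x(X) = 9 - sqrt(X + sqrt(-1 + 4*(-5/2))/2) = 9 - sqrt(X + sqrt(-1 - 10)/2) = 9 - sqrt(X + sqrt(-11)/2) = 9 - sqrt(X + (I*sqrt(11))/2) = 9 - sqrt(X + I*sqrt(11)/2))
1/(x(g(-8)) - 98450) = 1/((9 - sqrt(4*(-8)**2 + 2*I*sqrt(11))/2) - 98450) = 1/((9 - sqrt(4*64 + 2*I*sqrt(11))/2) - 98450) = 1/((9 - sqrt(256 + 2*I*sqrt(11))/2) - 98450) = 1/(-98441 - sqrt(256 + 2*I*sqrt(11))/2)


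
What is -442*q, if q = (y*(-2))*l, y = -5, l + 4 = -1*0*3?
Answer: 17680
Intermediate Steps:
l = -4 (l = -4 - 1*0*3 = -4 + 0*3 = -4 + 0 = -4)
q = -40 (q = -5*(-2)*(-4) = 10*(-4) = -40)
-442*q = -442*(-40) = 17680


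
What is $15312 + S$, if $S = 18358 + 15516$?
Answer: $49186$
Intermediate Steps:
$S = 33874$
$15312 + S = 15312 + 33874 = 49186$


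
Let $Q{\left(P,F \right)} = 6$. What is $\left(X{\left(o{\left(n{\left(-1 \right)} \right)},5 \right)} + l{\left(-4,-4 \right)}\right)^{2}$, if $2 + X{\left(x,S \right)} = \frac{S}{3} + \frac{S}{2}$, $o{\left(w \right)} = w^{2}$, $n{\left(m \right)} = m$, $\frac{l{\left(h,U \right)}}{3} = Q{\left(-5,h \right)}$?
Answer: $\frac{14641}{36} \approx 406.69$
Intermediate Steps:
$l{\left(h,U \right)} = 18$ ($l{\left(h,U \right)} = 3 \cdot 6 = 18$)
$X{\left(x,S \right)} = -2 + \frac{5 S}{6}$ ($X{\left(x,S \right)} = -2 + \left(\frac{S}{3} + \frac{S}{2}\right) = -2 + \frac{5 S}{6}$)
$\left(X{\left(o{\left(n{\left(-1 \right)} \right)},5 \right)} + l{\left(-4,-4 \right)}\right)^{2} = \left(\left(-2 + \frac{5}{6} \cdot 5\right) + 18\right)^{2} = \left(\left(-2 + \frac{25}{6}\right) + 18\right)^{2} = \left(\frac{13}{6} + 18\right)^{2} = \left(\frac{121}{6}\right)^{2} = \frac{14641}{36}$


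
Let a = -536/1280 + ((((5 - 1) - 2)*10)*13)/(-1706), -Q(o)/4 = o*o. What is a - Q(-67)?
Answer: 2450556929/136480 ≈ 17955.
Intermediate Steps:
Q(o) = -4*o**2 (Q(o) = -4*o*o = -4*o**2)
a = -77951/136480 (a = -536*1/1280 + (((4 - 2)*10)*13)*(-1/1706) = -67/160 + ((2*10)*13)*(-1/1706) = -67/160 + (20*13)*(-1/1706) = -67/160 + 260*(-1/1706) = -67/160 - 130/853 = -77951/136480 ≈ -0.57115)
a - Q(-67) = -77951/136480 - (-4)*(-67)**2 = -77951/136480 - (-4)*4489 = -77951/136480 - 1*(-17956) = -77951/136480 + 17956 = 2450556929/136480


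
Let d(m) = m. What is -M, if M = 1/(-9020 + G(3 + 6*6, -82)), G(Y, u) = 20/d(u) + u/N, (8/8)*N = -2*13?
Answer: 533/4806109 ≈ 0.00011090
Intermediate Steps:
N = -26 (N = -2*13 = -26)
G(Y, u) = 20/u - u/26 (G(Y, u) = 20/u + u/(-26) = 20/u + u*(-1/26) = 20/u - u/26)
M = -533/4806109 (M = 1/(-9020 + (20/(-82) - 1/26*(-82))) = 1/(-9020 + (20*(-1/82) + 41/13)) = 1/(-9020 + (-10/41 + 41/13)) = 1/(-9020 + 1551/533) = 1/(-4806109/533) = -533/4806109 ≈ -0.00011090)
-M = -1*(-533/4806109) = 533/4806109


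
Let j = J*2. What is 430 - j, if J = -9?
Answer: 448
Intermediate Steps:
j = -18 (j = -9*2 = -18)
430 - j = 430 - 1*(-18) = 430 + 18 = 448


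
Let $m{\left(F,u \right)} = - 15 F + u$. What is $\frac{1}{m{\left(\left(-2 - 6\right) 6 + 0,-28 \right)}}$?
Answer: $\frac{1}{692} \approx 0.0014451$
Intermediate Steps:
$m{\left(F,u \right)} = u - 15 F$
$\frac{1}{m{\left(\left(-2 - 6\right) 6 + 0,-28 \right)}} = \frac{1}{-28 - 15 \left(\left(-2 - 6\right) 6 + 0\right)} = \frac{1}{-28 - 15 \left(\left(-8\right) 6 + 0\right)} = \frac{1}{-28 - 15 \left(-48 + 0\right)} = \frac{1}{-28 - -720} = \frac{1}{-28 + 720} = \frac{1}{692}$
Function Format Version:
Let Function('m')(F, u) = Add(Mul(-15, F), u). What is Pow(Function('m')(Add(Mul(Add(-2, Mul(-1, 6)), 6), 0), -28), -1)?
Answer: Rational(1, 692) ≈ 0.0014451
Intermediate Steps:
Function('m')(F, u) = Add(u, Mul(-15, F))
Pow(Function('m')(Add(Mul(Add(-2, Mul(-1, 6)), 6), 0), -28), -1) = Pow(Add(-28, Mul(-15, Add(Mul(Add(-2, Mul(-1, 6)), 6), 0))), -1) = Pow(Add(-28, Mul(-15, Add(Mul(Add(-2, -6), 6), 0))), -1) = Pow(Add(-28, Mul(-15, Add(Mul(-8, 6), 0))), -1) = Pow(Add(-28, Mul(-15, Add(-48, 0))), -1) = Pow(Add(-28, Mul(-15, -48)), -1) = Pow(Add(-28, 720), -1) = Pow(692, -1) = Rational(1, 692)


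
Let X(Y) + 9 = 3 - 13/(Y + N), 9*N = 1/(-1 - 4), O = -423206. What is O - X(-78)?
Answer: -1485855785/3511 ≈ -4.2320e+5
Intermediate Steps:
N = -1/45 (N = 1/(9*(-1 - 4)) = (⅑)/(-5) = (⅑)*(-⅕) = -1/45 ≈ -0.022222)
X(Y) = -6 - 13/(-1/45 + Y) (X(Y) = -9 + (3 - 13/(Y - 1/45)) = -9 + (3 - 13/(-1/45 + Y)) = -6 - 13/(-1/45 + Y))
O - X(-78) = -423206 - 3*(-193 - 90*(-78))/(-1 + 45*(-78)) = -423206 - 3*(-193 + 7020)/(-1 - 3510) = -423206 - 3*6827/(-3511) = -423206 - 3*(-1)*6827/3511 = -423206 - 1*(-20481/3511) = -423206 + 20481/3511 = -1485855785/3511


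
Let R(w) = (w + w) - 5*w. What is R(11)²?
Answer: 1089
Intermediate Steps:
R(w) = -3*w (R(w) = 2*w - 5*w = -3*w)
R(11)² = (-3*11)² = (-33)² = 1089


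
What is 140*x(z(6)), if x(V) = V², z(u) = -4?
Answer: 2240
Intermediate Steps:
140*x(z(6)) = 140*(-4)² = 140*16 = 2240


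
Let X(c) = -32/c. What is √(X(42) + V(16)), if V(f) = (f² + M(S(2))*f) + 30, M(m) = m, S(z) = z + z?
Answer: √154014/21 ≈ 18.688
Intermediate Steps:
S(z) = 2*z
V(f) = 30 + f² + 4*f (V(f) = (f² + (2*2)*f) + 30 = (f² + 4*f) + 30 = 30 + f² + 4*f)
√(X(42) + V(16)) = √(-32/42 + (30 + 16² + 4*16)) = √(-32*1/42 + (30 + 256 + 64)) = √(-16/21 + 350) = √(7334/21) = √154014/21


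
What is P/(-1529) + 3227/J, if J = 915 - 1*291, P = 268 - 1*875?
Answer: 5312851/954096 ≈ 5.5685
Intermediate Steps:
P = -607 (P = 268 - 875 = -607)
J = 624 (J = 915 - 291 = 624)
P/(-1529) + 3227/J = -607/(-1529) + 3227/624 = -607*(-1/1529) + 3227*(1/624) = 607/1529 + 3227/624 = 5312851/954096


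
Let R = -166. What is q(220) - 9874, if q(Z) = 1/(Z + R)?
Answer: -533195/54 ≈ -9874.0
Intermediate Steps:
q(Z) = 1/(-166 + Z) (q(Z) = 1/(Z - 166) = 1/(-166 + Z))
q(220) - 9874 = 1/(-166 + 220) - 9874 = 1/54 - 9874 = -533195/54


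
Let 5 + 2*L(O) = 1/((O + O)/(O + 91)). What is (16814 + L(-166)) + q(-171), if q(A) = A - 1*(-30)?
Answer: 11069287/664 ≈ 16671.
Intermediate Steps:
q(A) = 30 + A (q(A) = A + 30 = 30 + A)
L(O) = -5/2 + (91 + O)/(4*O) (L(O) = -5/2 + 1/(2*(((O + O)/(O + 91)))) = -5/2 + 1/(2*(((2*O)/(91 + O)))) = -5/2 + 1/(2*((2*O/(91 + O)))) = -5/2 + ((91 + O)/(2*O))/2 = -5/2 + (91 + O)/(4*O))
(16814 + L(-166)) + q(-171) = (16814 + (¼)*(91 - 9*(-166))/(-166)) + (30 - 171) = (16814 + (¼)*(-1/166)*(91 + 1494)) - 141 = (16814 + (¼)*(-1/166)*1585) - 141 = (16814 - 1585/664) - 141 = 11162911/664 - 141 = 11069287/664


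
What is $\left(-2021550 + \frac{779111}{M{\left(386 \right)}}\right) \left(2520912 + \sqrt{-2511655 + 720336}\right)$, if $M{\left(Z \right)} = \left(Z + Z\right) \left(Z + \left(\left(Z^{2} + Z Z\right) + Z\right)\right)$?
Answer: $- \frac{24487615678737954991}{4805121} - \frac{466262032383289 i \sqrt{1791319}}{230645808} \approx -5.0961 \cdot 10^{12} - 2.7056 \cdot 10^{9} i$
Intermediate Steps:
$M{\left(Z \right)} = 2 Z \left(2 Z + 2 Z^{2}\right)$ ($M{\left(Z \right)} = 2 Z \left(Z + \left(\left(Z^{2} + Z^{2}\right) + Z\right)\right) = 2 Z \left(Z + \left(2 Z^{2} + Z\right)\right) = 2 Z \left(Z + \left(Z + 2 Z^{2}\right)\right) = 2 Z \left(2 Z + 2 Z^{2}\right)$)
$\left(-2021550 + \frac{779111}{M{\left(386 \right)}}\right) \left(2520912 + \sqrt{-2511655 + 720336}\right) = \left(-2021550 + \frac{779111}{4 \cdot 386^{2} \left(1 + 386\right)}\right) \left(2520912 + \sqrt{-2511655 + 720336}\right) = \left(-2021550 + \frac{779111}{4 \cdot 148996 \cdot 387}\right) \left(2520912 + \sqrt{-1791319}\right) = \left(-2021550 + \frac{779111}{230645808}\right) \left(2520912 + i \sqrt{1791319}\right) = - \frac{466262032383289 \left(2520912 + i \sqrt{1791319}\right)}{230645808} = - \frac{24487615678737954991}{4805121} - \frac{466262032383289 i \sqrt{1791319}}{230645808}$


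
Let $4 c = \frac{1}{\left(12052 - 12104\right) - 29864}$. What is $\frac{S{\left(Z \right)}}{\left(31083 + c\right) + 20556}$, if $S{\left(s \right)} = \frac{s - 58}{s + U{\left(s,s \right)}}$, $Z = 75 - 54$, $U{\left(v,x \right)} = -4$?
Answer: $- \frac{4427568}{105048598015} \approx -4.2148 \cdot 10^{-5}$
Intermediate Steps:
$c = - \frac{1}{119664}$ ($c = \frac{1}{4 \left(\left(12052 - 12104\right) - 29864\right)} = \frac{1}{4 \left(-52 - 29864\right)} = \frac{1}{4 \left(-29916\right)} = \frac{1}{4} \left(- \frac{1}{29916}\right) = - \frac{1}{119664} \approx -8.3567 \cdot 10^{-6}$)
$Z = 21$ ($Z = 75 - 54 = 21$)
$S{\left(s \right)} = \frac{-58 + s}{-4 + s}$ ($S{\left(s \right)} = \frac{s - 58}{s - 4} = \frac{-58 + s}{-4 + s}$)
$\frac{S{\left(Z \right)}}{\left(31083 + c\right) + 20556} = \frac{\frac{1}{-4 + 21} \left(-58 + 21\right)}{\left(31083 - \frac{1}{119664}\right) + 20556} = \frac{\frac{1}{17} \left(-37\right)}{\frac{3719516111}{119664} + 20556} = \frac{\frac{1}{17} \left(-37\right)}{\frac{6179329295}{119664}} = \left(- \frac{37}{17}\right) \frac{119664}{6179329295} = - \frac{4427568}{105048598015}$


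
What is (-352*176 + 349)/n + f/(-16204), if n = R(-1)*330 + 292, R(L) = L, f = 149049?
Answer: 496275575/307876 ≈ 1611.9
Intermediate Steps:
n = -38 (n = -1*330 + 292 = -330 + 292 = -38)
(-352*176 + 349)/n + f/(-16204) = (-352*176 + 349)/(-38) + 149049/(-16204) = (-61952 + 349)*(-1/38) + 149049*(-1/16204) = -61603*(-1/38) - 149049/16204 = 61603/38 - 149049/16204 = 496275575/307876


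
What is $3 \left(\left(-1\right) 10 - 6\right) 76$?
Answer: $-3648$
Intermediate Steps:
$3 \left(\left(-1\right) 10 - 6\right) 76 = 3 \left(-10 - 6\right) 76 = 3 \left(-16\right) 76 = \left(-48\right) 76 = -3648$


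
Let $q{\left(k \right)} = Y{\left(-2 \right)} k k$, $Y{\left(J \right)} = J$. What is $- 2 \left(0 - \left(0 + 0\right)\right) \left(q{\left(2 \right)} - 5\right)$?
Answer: $0$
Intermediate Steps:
$q{\left(k \right)} = - 2 k^{2}$ ($q{\left(k \right)} = - 2 k k = - 2 k^{2}$)
$- 2 \left(0 - \left(0 + 0\right)\right) \left(q{\left(2 \right)} - 5\right) = - 2 \left(0 - \left(0 + 0\right)\right) \left(- 2 \cdot 2^{2} - 5\right) = - 2 \left(0 - 0\right) \left(\left(-2\right) 4 - 5\right) = - 2 \left(0 + 0\right) \left(-8 - 5\right) = \left(-2\right) 0 \left(-13\right) = 0 \left(-13\right) = 0$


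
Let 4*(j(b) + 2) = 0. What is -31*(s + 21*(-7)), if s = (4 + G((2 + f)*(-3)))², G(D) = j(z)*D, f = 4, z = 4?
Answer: -45043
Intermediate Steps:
j(b) = -2 (j(b) = -2 + (¼)*0 = -2 + 0 = -2)
G(D) = -2*D
s = 1600 (s = (4 - 2*(2 + 4)*(-3))² = (4 - 12*(-3))² = (4 - 2*(-18))² = (4 + 36)² = 40² = 1600)
-31*(s + 21*(-7)) = -31*(1600 + 21*(-7)) = -31*(1600 - 147) = -31*1453 = -45043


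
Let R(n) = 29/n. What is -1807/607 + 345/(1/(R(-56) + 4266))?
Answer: 50022231613/33992 ≈ 1.4716e+6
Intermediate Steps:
-1807/607 + 345/(1/(R(-56) + 4266)) = -1807/607 + 345/(1/(29/(-56) + 4266)) = -1807*1/607 + 345/(1/(29*(-1/56) + 4266)) = -1807/607 + 345/(1/(-29/56 + 4266)) = -1807/607 + 345/(1/(238867/56)) = -1807/607 + 345/(56/238867) = -1807/607 + 345*(238867/56) = -1807/607 + 82409115/56 = 50022231613/33992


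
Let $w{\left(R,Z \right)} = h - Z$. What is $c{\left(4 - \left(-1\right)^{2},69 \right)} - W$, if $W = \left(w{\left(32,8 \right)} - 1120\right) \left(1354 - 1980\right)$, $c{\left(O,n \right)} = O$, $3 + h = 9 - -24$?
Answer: $-687345$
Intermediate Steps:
$h = 30$ ($h = -3 + \left(9 - -24\right) = -3 + \left(9 + 24\right) = -3 + 33 = 30$)
$w{\left(R,Z \right)} = 30 - Z$
$W = 687348$ ($W = \left(\left(30 - 8\right) - 1120\right) \left(1354 - 1980\right) = \left(\left(30 - 8\right) - 1120\right) \left(-626\right) = \left(22 - 1120\right) \left(-626\right) = \left(-1098\right) \left(-626\right) = 687348$)
$c{\left(4 - \left(-1\right)^{2},69 \right)} - W = \left(4 - \left(-1\right)^{2}\right) - 687348 = \left(4 - 1\right) - 687348 = 3 - 687348 = -687345$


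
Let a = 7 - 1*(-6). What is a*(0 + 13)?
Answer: 169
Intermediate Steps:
a = 13 (a = 7 + 6 = 13)
a*(0 + 13) = 13*(0 + 13) = 13*13 = 169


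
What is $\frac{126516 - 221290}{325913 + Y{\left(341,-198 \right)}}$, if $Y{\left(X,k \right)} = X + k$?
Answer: $- \frac{47387}{163028} \approx -0.29067$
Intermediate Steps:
$\frac{126516 - 221290}{325913 + Y{\left(341,-198 \right)}} = \frac{126516 - 221290}{325913 + \left(341 - 198\right)} = - \frac{94774}{325913 + 143} = - \frac{94774}{326056} = \left(-94774\right) \frac{1}{326056} = - \frac{47387}{163028}$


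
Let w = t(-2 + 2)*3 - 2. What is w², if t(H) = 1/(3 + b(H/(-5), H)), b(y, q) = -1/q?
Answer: 4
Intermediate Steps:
t(H) = 1/(3 - 1/H)
w = -2 (w = ((-2 + 2)/(-1 + 3*(-2 + 2)))*3 - 2 = (0/(-1 + 3*0))*3 - 2 = (0/(-1 + 0))*3 - 2 = (0/(-1))*3 - 2 = (0*(-1))*3 - 2 = 0*3 - 2 = 0 - 2 = -2)
w² = (-2)² = 4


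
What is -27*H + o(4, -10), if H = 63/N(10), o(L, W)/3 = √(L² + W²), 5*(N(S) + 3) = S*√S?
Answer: -5103/31 + 6*√29 - 3402*√10/31 ≈ -479.34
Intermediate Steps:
N(S) = -3 + S^(3/2)/5 (N(S) = -3 + (S*√S)/5 = -3 + S^(3/2)/5)
o(L, W) = 3*√(L² + W²)
H = 63/(-3 + 2*√10) (H = 63/(-3 + 10^(3/2)/5) = 63/(-3 + (10*√10)/5) = 63/(-3 + 2*√10) ≈ 18.950)
-27*H + o(4, -10) = -27*(189/31 + 126*√10/31) + 3*√(4² + (-10)²) = (-5103/31 - 3402*√10/31) + 3*√(16 + 100) = (-5103/31 - 3402*√10/31) + 3*√116 = (-5103/31 - 3402*√10/31) + 3*(2*√29) = (-5103/31 - 3402*√10/31) + 6*√29 = -5103/31 + 6*√29 - 3402*√10/31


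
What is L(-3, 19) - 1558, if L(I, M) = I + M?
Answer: -1542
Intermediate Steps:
L(-3, 19) - 1558 = (-3 + 19) - 1558 = 16 - 1558 = -1542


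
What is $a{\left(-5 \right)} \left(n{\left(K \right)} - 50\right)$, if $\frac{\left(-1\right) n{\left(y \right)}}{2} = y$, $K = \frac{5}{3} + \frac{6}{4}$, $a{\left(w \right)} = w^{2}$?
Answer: $- \frac{4225}{3} \approx -1408.3$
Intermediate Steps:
$K = \frac{19}{6}$ ($K = 5 \cdot \frac{1}{3} + 6 \cdot \frac{1}{4} = \frac{5}{3} + \frac{3}{2} = \frac{19}{6} \approx 3.1667$)
$n{\left(y \right)} = - 2 y$
$a{\left(-5 \right)} \left(n{\left(K \right)} - 50\right) = \left(-5\right)^{2} \left(\left(-2\right) \frac{19}{6} - 50\right) = 25 \left(- \frac{19}{3} - 50\right) = 25 \left(- \frac{169}{3}\right) = - \frac{4225}{3}$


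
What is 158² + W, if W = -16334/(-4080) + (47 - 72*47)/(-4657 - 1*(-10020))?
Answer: 273156133421/10940520 ≈ 24967.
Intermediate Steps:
W = 36992141/10940520 (W = -16334*(-1/4080) + (47 - 3384)/(-4657 + 10020) = 8167/2040 - 3337/5363 = 36992141/10940520 ≈ 3.3812)
158² + W = 158² + 36992141/10940520 = 24964 + 36992141/10940520 = 273156133421/10940520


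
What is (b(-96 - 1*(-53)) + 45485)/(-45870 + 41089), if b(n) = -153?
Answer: -6476/683 ≈ -9.4817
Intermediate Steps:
(b(-96 - 1*(-53)) + 45485)/(-45870 + 41089) = (-153 + 45485)/(-45870 + 41089) = 45332/(-4781) = 45332*(-1/4781) = -6476/683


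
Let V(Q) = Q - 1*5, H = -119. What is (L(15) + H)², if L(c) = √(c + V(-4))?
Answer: (119 - √6)² ≈ 13584.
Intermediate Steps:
V(Q) = -5 + Q (V(Q) = Q - 5 = -5 + Q)
L(c) = √(-9 + c) (L(c) = √(c + (-5 - 4)) = √(c - 9) = √(-9 + c))
(L(15) + H)² = (√(-9 + 15) - 119)² = (√6 - 119)² = (-119 + √6)²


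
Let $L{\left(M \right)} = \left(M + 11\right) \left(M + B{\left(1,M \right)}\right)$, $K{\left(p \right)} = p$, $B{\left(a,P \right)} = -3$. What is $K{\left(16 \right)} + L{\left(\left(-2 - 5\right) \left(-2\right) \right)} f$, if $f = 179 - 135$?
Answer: $12116$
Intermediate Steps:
$f = 44$ ($f = 179 - 135 = 44$)
$L{\left(M \right)} = \left(-3 + M\right) \left(11 + M\right)$ ($L{\left(M \right)} = \left(M + 11\right) \left(M - 3\right) = \left(11 + M\right) \left(-3 + M\right) = \left(-3 + M\right) \left(11 + M\right)$)
$K{\left(16 \right)} + L{\left(\left(-2 - 5\right) \left(-2\right) \right)} f = 16 + \left(-33 + \left(\left(-2 - 5\right) \left(-2\right)\right)^{2} + 8 \left(-2 - 5\right) \left(-2\right)\right) 44 = 16 + \left(-33 + \left(\left(-7\right) \left(-2\right)\right)^{2} + 8 \left(\left(-7\right) \left(-2\right)\right)\right) 44 = 16 + \left(-33 + 14^{2} + 8 \cdot 14\right) 44 = 16 + \left(-33 + 196 + 112\right) 44 = 16 + 275 \cdot 44 = 16 + 12100 = 12116$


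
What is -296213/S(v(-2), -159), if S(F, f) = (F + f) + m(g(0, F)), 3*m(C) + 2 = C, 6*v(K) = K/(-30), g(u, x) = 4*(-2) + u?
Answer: 26659170/14609 ≈ 1824.8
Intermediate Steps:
g(u, x) = -8 + u
v(K) = -K/180 (v(K) = (K/(-30))/6 = (K*(-1/30))/6 = (-K/30)/6 = -K/180)
m(C) = -2/3 + C/3
S(F, f) = -10/3 + F + f (S(F, f) = (F + f) + (-2/3 + (-8 + 0)/3) = (F + f) + (-2/3 + (1/3)*(-8)) = (F + f) + (-2/3 - 8/3) = (F + f) - 10/3 = -10/3 + F + f)
-296213/S(v(-2), -159) = -296213/(-10/3 - 1/180*(-2) - 159) = -296213/(-10/3 + 1/90 - 159) = -296213/(-14609/90) = -296213*(-90/14609) = 26659170/14609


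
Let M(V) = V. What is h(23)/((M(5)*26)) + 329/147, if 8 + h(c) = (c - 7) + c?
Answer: 6761/2730 ≈ 2.4766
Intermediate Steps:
h(c) = -15 + 2*c (h(c) = -8 + ((c - 7) + c) = -8 + ((-7 + c) + c) = -8 + (-7 + 2*c) = -15 + 2*c)
h(23)/((M(5)*26)) + 329/147 = (-15 + 2*23)/((5*26)) + 329/147 = (-15 + 46)/130 + 329*(1/147) = 31*(1/130) + 47/21 = 31/130 + 47/21 = 6761/2730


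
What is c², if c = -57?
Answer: 3249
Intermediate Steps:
c² = (-57)² = 3249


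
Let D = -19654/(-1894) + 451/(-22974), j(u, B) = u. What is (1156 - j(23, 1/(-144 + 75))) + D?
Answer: 24875314675/21756378 ≈ 1143.4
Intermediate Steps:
D = 225338401/21756378 (D = -19654*(-1/1894) + 451*(-1/22974) = 9827/947 - 451/22974 = 225338401/21756378 ≈ 10.357)
(1156 - j(23, 1/(-144 + 75))) + D = (1156 - 1*23) + 225338401/21756378 = (1156 - 23) + 225338401/21756378 = 1133 + 225338401/21756378 = 24875314675/21756378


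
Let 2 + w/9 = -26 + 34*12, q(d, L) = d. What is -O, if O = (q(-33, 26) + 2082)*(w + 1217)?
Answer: -9501213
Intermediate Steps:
w = 3420 (w = -18 + 9*(-26 + 34*12) = -18 + 9*(-26 + 408) = -18 + 9*382 = -18 + 3438 = 3420)
O = 9501213 (O = (-33 + 2082)*(3420 + 1217) = 2049*4637 = 9501213)
-O = -1*9501213 = -9501213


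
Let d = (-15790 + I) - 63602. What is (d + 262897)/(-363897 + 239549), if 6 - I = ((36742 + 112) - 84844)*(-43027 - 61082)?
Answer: 4996007399/124348 ≈ 40178.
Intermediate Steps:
I = -4996190904 (I = 6 - ((36742 + 112) - 84844)*(-43027 - 61082) = 6 - (36854 - 84844)*(-104109) = 6 - (-47990)*(-104109) = 6 - 1*4996190910 = 6 - 4996190910 = -4996190904)
d = -4996270296 (d = (-15790 - 4996190904) - 63602 = -4996206694 - 63602 = -4996270296)
(d + 262897)/(-363897 + 239549) = (-4996270296 + 262897)/(-363897 + 239549) = -4996007399/(-124348) = -4996007399*(-1/124348) = 4996007399/124348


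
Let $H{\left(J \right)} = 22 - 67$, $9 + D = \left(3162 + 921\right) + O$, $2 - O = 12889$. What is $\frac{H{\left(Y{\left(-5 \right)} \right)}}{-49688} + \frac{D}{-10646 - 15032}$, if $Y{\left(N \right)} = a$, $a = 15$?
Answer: $\frac{219527927}{637944232} \approx 0.34412$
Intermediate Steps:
$O = -12887$ ($O = 2 - 12889 = -12887$)
$D = -8813$ ($D = -9 + \left(\left(3162 + 921\right) - 12887\right) = -9 + \left(4083 - 12887\right) = -9 - 8804 = -8813$)
$Y{\left(N \right)} = 15$
$H{\left(J \right)} = -45$
$\frac{H{\left(Y{\left(-5 \right)} \right)}}{-49688} + \frac{D}{-10646 - 15032} = - \frac{45}{-49688} - \frac{8813}{-10646 - 15032} = \left(-45\right) \left(- \frac{1}{49688}\right) - \frac{8813}{-25678} = \frac{45}{49688} - - \frac{8813}{25678} = \frac{45}{49688} + \frac{8813}{25678} = \frac{219527927}{637944232}$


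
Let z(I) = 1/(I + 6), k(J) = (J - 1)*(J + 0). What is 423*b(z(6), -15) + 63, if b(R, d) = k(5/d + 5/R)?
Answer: 1480751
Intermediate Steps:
k(J) = J*(-1 + J) (k(J) = (-1 + J)*J = J*(-1 + J))
z(I) = 1/(6 + I)
b(R, d) = (5/R + 5/d)*(-1 + 5/R + 5/d) (b(R, d) = (5/d + 5/R)*(-1 + (5/d + 5/R)) = (5/R + 5/d)*(-1 + (5/R + 5/d)) = (5/R + 5/d)*(-1 + 5/R + 5/d))
423*b(z(6), -15) + 63 = 423*(5*(1/(6 + 6) - 15)*(5/(6 + 6) + 5*(-15) - 1*(-15)/(6 + 6))/((1/(6 + 6))²*(-15)²)) + 63 = 423*(5*(1/225)*(1/12 - 15)*(5/12 - 75 - 1*(-15)/12)/(1/12)²) + 63 = 423*(5*(1/225)*(1/12 - 15)*(5*(1/12) - 75 - 1*1/12*(-15))/(1/12)²) + 63 = 423*(5*144*(1/225)*(-179/12)*(5/12 - 75 + 5/4)) + 63 = 423*(5*144*(1/225)*(-179/12)*(-220/3)) + 63 = 423*(31504/9) + 63 = 1480688 + 63 = 1480751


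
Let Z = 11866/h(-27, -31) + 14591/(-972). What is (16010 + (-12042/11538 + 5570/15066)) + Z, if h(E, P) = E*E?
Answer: 927715105517/57943836 ≈ 16011.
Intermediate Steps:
h(E, P) = E²
Z = 3691/2916 (Z = 11866/((-27)²) + 14591/(-972) = 11866/729 + 14591*(-1/972) = 11866*(1/729) - 14591/972 = 11866/729 - 14591/972 = 3691/2916 ≈ 1.2658)
(16010 + (-12042/11538 + 5570/15066)) + Z = (16010 + (-12042/11538 + 5570/15066)) + 3691/2916 = (16010 + (-12042*1/11538 + 5570*(1/15066))) + 3691/2916 = (16010 + (-669/641 + 2785/7533)) + 3691/2916 = (16010 - 3254392/4828653) + 3691/2916 = 77303480138/4828653 + 3691/2916 = 927715105517/57943836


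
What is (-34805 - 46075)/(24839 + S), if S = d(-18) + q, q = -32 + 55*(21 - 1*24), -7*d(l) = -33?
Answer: -188720/57509 ≈ -3.2816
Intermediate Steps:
d(l) = 33/7 (d(l) = -⅐*(-33) = 33/7)
q = -197 (q = -32 + 55*(21 - 24) = -32 + 55*(-3) = -32 - 165 = -197)
S = -1346/7 (S = 33/7 - 197 = -1346/7 ≈ -192.29)
(-34805 - 46075)/(24839 + S) = (-34805 - 46075)/(24839 - 1346/7) = -80880/172527/7 = -80880*7/172527 = -188720/57509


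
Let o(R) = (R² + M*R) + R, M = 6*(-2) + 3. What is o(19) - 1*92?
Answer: 117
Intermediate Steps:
M = -9 (M = -12 + 3 = -9)
o(R) = R² - 8*R (o(R) = (R² - 9*R) + R = R² - 8*R)
o(19) - 1*92 = 19*(-8 + 19) - 1*92 = 19*11 - 92 = 209 - 92 = 117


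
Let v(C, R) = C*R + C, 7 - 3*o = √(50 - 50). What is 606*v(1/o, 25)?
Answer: 47268/7 ≈ 6752.6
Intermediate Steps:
o = 7/3 (o = 7/3 - √(50 - 50)/3 = 7/3 - √0/3 = 7/3 - ⅓*0 = 7/3 + 0 = 7/3 ≈ 2.3333)
v(C, R) = C + C*R
606*v(1/o, 25) = 606*((1 + 25)/(7/3)) = 606*((3/7)*26) = 606*(78/7) = 47268/7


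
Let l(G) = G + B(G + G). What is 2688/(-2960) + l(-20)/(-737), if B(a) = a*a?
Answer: -416116/136345 ≈ -3.0519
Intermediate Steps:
B(a) = a²
l(G) = G + 4*G² (l(G) = G + (G + G)² = G + (2*G)² = G + 4*G²)
2688/(-2960) + l(-20)/(-737) = 2688/(-2960) - 20*(1 + 4*(-20))/(-737) = 2688*(-1/2960) - 20*(1 - 80)*(-1/737) = -168/185 - 20*(-79)*(-1/737) = -168/185 + 1580*(-1/737) = -168/185 - 1580/737 = -416116/136345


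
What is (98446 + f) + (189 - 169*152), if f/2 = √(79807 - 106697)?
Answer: 72947 + 2*I*√26890 ≈ 72947.0 + 327.96*I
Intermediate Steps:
f = 2*I*√26890 (f = 2*√(79807 - 106697) = 2*√(-26890) = 2*(I*√26890) = 2*I*√26890 ≈ 327.96*I)
(98446 + f) + (189 - 169*152) = (98446 + 2*I*√26890) + (189 - 169*152) = (98446 + 2*I*√26890) + (189 - 25688) = (98446 + 2*I*√26890) - 25499 = 72947 + 2*I*√26890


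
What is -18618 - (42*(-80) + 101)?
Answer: -15359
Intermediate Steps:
-18618 - (42*(-80) + 101) = -18618 - (-3360 + 101) = -18618 - 1*(-3259) = -18618 + 3259 = -15359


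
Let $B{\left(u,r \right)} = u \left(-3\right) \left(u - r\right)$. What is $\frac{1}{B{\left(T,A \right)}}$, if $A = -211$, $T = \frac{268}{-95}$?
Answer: $\frac{9025}{15900708} \approx 0.00056759$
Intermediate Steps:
$T = - \frac{268}{95}$ ($T = 268 \left(- \frac{1}{95}\right) = - \frac{268}{95} \approx -2.8211$)
$B{\left(u,r \right)} = - 3 u \left(u - r\right)$
$\frac{1}{B{\left(T,A \right)}} = \frac{1}{3 \left(- \frac{268}{95}\right) \left(-211 - - \frac{268}{95}\right)} = \frac{1}{3 \left(- \frac{268}{95}\right) \left(-211 + \frac{268}{95}\right)} = \frac{1}{3 \left(- \frac{268}{95}\right) \left(- \frac{19777}{95}\right)} = \frac{1}{\frac{15900708}{9025}} = \frac{9025}{15900708}$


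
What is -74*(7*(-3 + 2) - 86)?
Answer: 6882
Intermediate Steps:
-74*(7*(-3 + 2) - 86) = -74*(7*(-1) - 86) = -74*(-7 - 86) = -74*(-93) = 6882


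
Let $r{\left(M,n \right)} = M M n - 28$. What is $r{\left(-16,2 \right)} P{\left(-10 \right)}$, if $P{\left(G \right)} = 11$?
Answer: $5324$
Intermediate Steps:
$r{\left(M,n \right)} = -28 + n M^{2}$ ($r{\left(M,n \right)} = M^{2} n - 28 = n M^{2} - 28 = -28 + n M^{2}$)
$r{\left(-16,2 \right)} P{\left(-10 \right)} = \left(-28 + 2 \left(-16\right)^{2}\right) 11 = \left(-28 + 2 \cdot 256\right) 11 = \left(-28 + 512\right) 11 = 484 \cdot 11 = 5324$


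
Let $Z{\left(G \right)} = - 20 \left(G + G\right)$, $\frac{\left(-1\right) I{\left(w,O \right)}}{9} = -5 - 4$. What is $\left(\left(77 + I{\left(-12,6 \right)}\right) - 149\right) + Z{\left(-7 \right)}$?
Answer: $289$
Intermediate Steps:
$I{\left(w,O \right)} = 81$ ($I{\left(w,O \right)} = - 9 \left(-5 - 4\right) = \left(-9\right) \left(-9\right) = 81$)
$Z{\left(G \right)} = - 40 G$ ($Z{\left(G \right)} = - 20 \cdot 2 G = - 40 G$)
$\left(\left(77 + I{\left(-12,6 \right)}\right) - 149\right) + Z{\left(-7 \right)} = \left(\left(77 + 81\right) - 149\right) - -280 = \left(158 - 149\right) + 280 = 9 + 280 = 289$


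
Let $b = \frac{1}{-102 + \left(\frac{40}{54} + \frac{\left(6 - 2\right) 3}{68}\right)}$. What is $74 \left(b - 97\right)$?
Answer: $- \frac{333071632}{46397} \approx -7178.7$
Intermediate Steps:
$b = - \frac{459}{46397}$ ($b = \frac{1}{-102 + \left(40 \cdot \frac{1}{54} + 4 \cdot 3 \cdot \frac{1}{68}\right)} = \frac{1}{-102 + \left(\frac{20}{27} + 12 \cdot \frac{1}{68}\right)} = \frac{1}{-102 + \left(\frac{20}{27} + \frac{3}{17}\right)} = \frac{1}{-102 + \frac{421}{459}} = \frac{1}{- \frac{46397}{459}} = - \frac{459}{46397} \approx -0.0098929$)
$74 \left(b - 97\right) = 74 \left(- \frac{459}{46397} - 97\right) = 74 \left(- \frac{4500968}{46397}\right) = - \frac{333071632}{46397}$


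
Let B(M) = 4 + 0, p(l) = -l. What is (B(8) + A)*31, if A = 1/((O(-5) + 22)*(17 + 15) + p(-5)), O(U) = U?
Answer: 68107/549 ≈ 124.06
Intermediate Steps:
B(M) = 4
A = 1/549 (A = 1/((-5 + 22)*(17 + 15) - 1*(-5)) = 1/(17*32 + 5) = 1/(544 + 5) = 1/549 ≈ 0.0018215)
(B(8) + A)*31 = (4 + 1/549)*31 = (2197/549)*31 = 68107/549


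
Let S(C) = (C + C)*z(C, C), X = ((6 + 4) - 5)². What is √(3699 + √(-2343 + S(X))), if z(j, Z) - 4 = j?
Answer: √(3699 + I*√893) ≈ 60.82 + 0.2457*I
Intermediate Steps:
X = 25 (X = (10 - 5)² = 5² = 25)
z(j, Z) = 4 + j
S(C) = 2*C*(4 + C) (S(C) = (C + C)*(4 + C) = (2*C)*(4 + C) = 2*C*(4 + C))
√(3699 + √(-2343 + S(X))) = √(3699 + √(-2343 + 2*25*(4 + 25))) = √(3699 + √(-2343 + 2*25*29)) = √(3699 + √(-2343 + 1450)) = √(3699 + √(-893)) = √(3699 + I*√893)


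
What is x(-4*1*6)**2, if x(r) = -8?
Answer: 64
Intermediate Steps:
x(-4*1*6)**2 = (-8)**2 = 64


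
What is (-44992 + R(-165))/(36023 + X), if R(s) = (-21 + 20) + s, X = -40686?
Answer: 45158/4663 ≈ 9.6843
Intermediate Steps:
R(s) = -1 + s
(-44992 + R(-165))/(36023 + X) = (-44992 + (-1 - 165))/(36023 - 40686) = (-44992 - 166)/(-4663) = -45158*(-1/4663) = 45158/4663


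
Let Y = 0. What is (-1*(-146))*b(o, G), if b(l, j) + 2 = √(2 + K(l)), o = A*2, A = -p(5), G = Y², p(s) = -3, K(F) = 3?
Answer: -292 + 146*√5 ≈ 34.466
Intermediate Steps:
G = 0 (G = 0² = 0)
A = 3 (A = -1*(-3) = 3)
o = 6 (o = 3*2 = 6)
b(l, j) = -2 + √5 (b(l, j) = -2 + √(2 + 3) = -2 + √5)
(-1*(-146))*b(o, G) = (-1*(-146))*(-2 + √5) = 146*(-2 + √5) = -292 + 146*√5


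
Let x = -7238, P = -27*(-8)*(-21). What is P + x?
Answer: -11774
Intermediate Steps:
P = -4536 (P = 216*(-21) = -4536)
P + x = -4536 - 7238 = -11774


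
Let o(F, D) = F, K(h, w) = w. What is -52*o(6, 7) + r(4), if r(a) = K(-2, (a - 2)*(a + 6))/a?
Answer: -307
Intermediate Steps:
r(a) = (-2 + a)*(6 + a)/a (r(a) = ((a - 2)*(a + 6))/a = ((-2 + a)*(6 + a))/a = (-2 + a)*(6 + a)/a)
-52*o(6, 7) + r(4) = -52*6 + (4 + 4 - 12/4) = -312 + (4 + 4 - 12*¼) = -312 + (4 + 4 - 3) = -312 + 5 = -307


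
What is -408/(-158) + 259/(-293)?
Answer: 39311/23147 ≈ 1.6983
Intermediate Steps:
-408/(-158) + 259/(-293) = -408*(-1/158) + 259*(-1/293) = 204/79 - 259/293 = 39311/23147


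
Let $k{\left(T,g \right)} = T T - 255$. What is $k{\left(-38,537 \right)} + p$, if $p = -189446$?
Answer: $-188257$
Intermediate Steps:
$k{\left(T,g \right)} = -255 + T^{2}$ ($k{\left(T,g \right)} = T^{2} - 255 = -255 + T^{2}$)
$k{\left(-38,537 \right)} + p = \left(-255 + \left(-38\right)^{2}\right) - 189446 = \left(-255 + 1444\right) - 189446 = 1189 - 189446 = -188257$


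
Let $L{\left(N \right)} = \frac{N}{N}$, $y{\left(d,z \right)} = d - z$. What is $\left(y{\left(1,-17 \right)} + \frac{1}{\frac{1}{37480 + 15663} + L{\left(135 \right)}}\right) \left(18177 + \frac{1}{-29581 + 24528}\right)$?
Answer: $\frac{1783510076525}{5164166} \approx 3.4536 \cdot 10^{5}$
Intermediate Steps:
$L{\left(N \right)} = 1$
$\left(y{\left(1,-17 \right)} + \frac{1}{\frac{1}{37480 + 15663} + L{\left(135 \right)}}\right) \left(18177 + \frac{1}{-29581 + 24528}\right) = \left(\left(1 - -17\right) + \frac{1}{\frac{1}{37480 + 15663} + 1}\right) \left(18177 + \frac{1}{-29581 + 24528}\right) = \left(\left(1 + 17\right) + \frac{1}{\frac{1}{53143} + 1}\right) \left(18177 + \frac{1}{-5053}\right) = \left(18 + \frac{1}{\frac{1}{53143} + 1}\right) \left(18177 - \frac{1}{5053}\right) = \left(18 + \frac{1}{\frac{53144}{53143}}\right) \frac{91848380}{5053} = \left(18 + \frac{53143}{53144}\right) \frac{91848380}{5053} = \frac{1009735}{53144} \cdot \frac{91848380}{5053} = \frac{1783510076525}{5164166}$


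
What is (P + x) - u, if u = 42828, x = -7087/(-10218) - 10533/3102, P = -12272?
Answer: -145545687160/2641353 ≈ -55103.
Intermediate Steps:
x = -7136860/2641353 (x = -7087*(-1/10218) - 10533*1/3102 = 7087/10218 - 3511/1034 = -7136860/2641353 ≈ -2.7020)
(P + x) - u = (-12272 - 7136860/2641353) - 1*42828 = -32421820876/2641353 - 42828 = -145545687160/2641353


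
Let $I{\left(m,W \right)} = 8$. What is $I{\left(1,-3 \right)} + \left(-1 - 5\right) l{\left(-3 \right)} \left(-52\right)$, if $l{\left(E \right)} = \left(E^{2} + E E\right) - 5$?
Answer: $4064$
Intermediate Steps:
$l{\left(E \right)} = -5 + 2 E^{2}$ ($l{\left(E \right)} = \left(E^{2} + E^{2}\right) - 5 = 2 E^{2} - 5 = -5 + 2 E^{2}$)
$I{\left(1,-3 \right)} + \left(-1 - 5\right) l{\left(-3 \right)} \left(-52\right) = 8 + \left(-1 - 5\right) \left(-5 + 2 \left(-3\right)^{2}\right) \left(-52\right) = 8 + - 6 \left(-5 + 2 \cdot 9\right) \left(-52\right) = 8 + - 6 \left(-5 + 18\right) \left(-52\right) = 8 + \left(-6\right) 13 \left(-52\right) = 8 - -4056 = 8 + 4056 = 4064$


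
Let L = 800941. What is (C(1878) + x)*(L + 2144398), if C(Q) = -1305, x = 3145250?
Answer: 9259983822355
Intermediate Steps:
(C(1878) + x)*(L + 2144398) = (-1305 + 3145250)*(800941 + 2144398) = 3143945*2945339 = 9259983822355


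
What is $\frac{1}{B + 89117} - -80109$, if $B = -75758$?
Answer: $\frac{1070176132}{13359} \approx 80109.0$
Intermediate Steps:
$\frac{1}{B + 89117} - -80109 = \frac{1}{-75758 + 89117} - -80109 = \frac{1}{13359} + 80109 = \frac{1070176132}{13359}$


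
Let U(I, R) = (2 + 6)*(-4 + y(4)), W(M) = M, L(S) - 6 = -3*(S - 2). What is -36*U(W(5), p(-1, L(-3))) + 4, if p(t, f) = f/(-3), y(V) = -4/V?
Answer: 1444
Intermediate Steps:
L(S) = 12 - 3*S (L(S) = 6 - 3*(S - 2) = 6 - 3*(-2 + S) = 6 + (6 - 3*S) = 12 - 3*S)
p(t, f) = -f/3 (p(t, f) = f*(-⅓) = -f/3)
U(I, R) = -40 (U(I, R) = (2 + 6)*(-4 - 4/4) = 8*(-4 - 4*¼) = 8*(-4 - 1) = 8*(-5) = -40)
-36*U(W(5), p(-1, L(-3))) + 4 = -36*(-40) + 4 = 1440 + 4 = 1444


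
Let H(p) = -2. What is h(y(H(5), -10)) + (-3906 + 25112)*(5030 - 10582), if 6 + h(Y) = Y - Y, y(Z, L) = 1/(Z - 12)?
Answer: -117735718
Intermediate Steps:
y(Z, L) = 1/(-12 + Z)
h(Y) = -6 (h(Y) = -6 + (Y - Y) = -6 + 0 = -6)
h(y(H(5), -10)) + (-3906 + 25112)*(5030 - 10582) = -6 + (-3906 + 25112)*(5030 - 10582) = -6 + 21206*(-5552) = -6 - 117735712 = -117735718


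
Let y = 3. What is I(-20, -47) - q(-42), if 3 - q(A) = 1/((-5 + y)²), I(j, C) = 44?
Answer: 165/4 ≈ 41.250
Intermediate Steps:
q(A) = 11/4 (q(A) = 3 - 1/((-5 + 3)²) = 3 - 1/((-2)²) = 3 - 1/4 = 3 - 1*¼ = 3 - ¼ = 11/4)
I(-20, -47) - q(-42) = 44 - 1*11/4 = 44 - 11/4 = 165/4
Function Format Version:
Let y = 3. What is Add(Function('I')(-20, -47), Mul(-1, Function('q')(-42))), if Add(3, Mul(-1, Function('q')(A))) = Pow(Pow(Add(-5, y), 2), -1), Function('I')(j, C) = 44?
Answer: Rational(165, 4) ≈ 41.250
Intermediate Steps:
Function('q')(A) = Rational(11, 4) (Function('q')(A) = Add(3, Mul(-1, Pow(Pow(Add(-5, 3), 2), -1))) = Add(3, Mul(-1, Pow(Pow(-2, 2), -1))) = Add(3, Mul(-1, Pow(4, -1))) = Add(3, Mul(-1, Rational(1, 4))) = Add(3, Rational(-1, 4)) = Rational(11, 4))
Add(Function('I')(-20, -47), Mul(-1, Function('q')(-42))) = Add(44, Mul(-1, Rational(11, 4))) = Add(44, Rational(-11, 4)) = Rational(165, 4)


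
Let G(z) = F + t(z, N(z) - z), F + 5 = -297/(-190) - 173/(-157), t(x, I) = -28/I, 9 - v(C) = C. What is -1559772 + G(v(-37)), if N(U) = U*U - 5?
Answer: -2745156060113/1759970 ≈ -1.5598e+6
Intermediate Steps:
v(C) = 9 - C
N(U) = -5 + U² (N(U) = U² - 5 = -5 + U²)
F = -69651/29830 (F = -5 + (-297/(-190) - 173/(-157)) = -5 + (-297*(-1/190) - 173*(-1/157)) = -5 + (297/190 + 173/157) = -5 + 79499/29830 = -69651/29830 ≈ -2.3349)
G(z) = -69651/29830 - 28/(-5 + z² - z) (G(z) = -69651/29830 - 28/((-5 + z²) - z) = -69651/29830 - 28/(-5 + z² - z))
-1559772 + G(v(-37)) = -1559772 + (-69651/29830 + 28/(5 + (9 - 1*(-37)) - (9 - 1*(-37))²)) = -1559772 + (-69651/29830 + 28/(5 + (9 + 37) - (9 + 37)²)) = -1559772 + (-69651/29830 + 28/(5 + 46 - 1*46²)) = -1559772 + (-69651/29830 + 28/(5 + 46 - 1*2116)) = -1559772 + (-69651/29830 + 28/(5 + 46 - 2116)) = -1559772 + (-69651/29830 + 28/(-2065)) = -1559772 + (-69651/29830 + 28*(-1/2065)) = -1559772 + (-69651/29830 - 4/295) = -1559772 - 4133273/1759970 = -2745156060113/1759970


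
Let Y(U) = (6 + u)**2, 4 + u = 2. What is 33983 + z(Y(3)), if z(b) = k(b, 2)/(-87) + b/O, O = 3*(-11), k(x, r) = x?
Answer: 32521091/957 ≈ 33982.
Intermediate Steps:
O = -33
u = -2 (u = -4 + 2 = -2)
Y(U) = 16 (Y(U) = (6 - 2)**2 = 4**2 = 16)
z(b) = -40*b/957 (z(b) = b/(-87) + b/(-33) = b*(-1/87) + b*(-1/33) = -b/87 - b/33 = -40*b/957)
33983 + z(Y(3)) = 33983 - 40/957*16 = 33983 - 640/957 = 32521091/957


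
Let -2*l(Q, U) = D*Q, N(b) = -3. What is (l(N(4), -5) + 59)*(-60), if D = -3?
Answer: -3270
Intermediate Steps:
l(Q, U) = 3*Q/2 (l(Q, U) = -(-3)*Q/2 = 3*Q/2)
(l(N(4), -5) + 59)*(-60) = ((3/2)*(-3) + 59)*(-60) = (-9/2 + 59)*(-60) = (109/2)*(-60) = -3270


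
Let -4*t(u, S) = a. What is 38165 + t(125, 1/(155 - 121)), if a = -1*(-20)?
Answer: 38160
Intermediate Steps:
a = 20
t(u, S) = -5 (t(u, S) = -1/4*20 = -5)
38165 + t(125, 1/(155 - 121)) = 38165 - 5 = 38160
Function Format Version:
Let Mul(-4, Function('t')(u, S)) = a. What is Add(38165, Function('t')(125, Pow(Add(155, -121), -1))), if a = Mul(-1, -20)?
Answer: 38160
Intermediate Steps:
a = 20
Function('t')(u, S) = -5 (Function('t')(u, S) = Mul(Rational(-1, 4), 20) = -5)
Add(38165, Function('t')(125, Pow(Add(155, -121), -1))) = Add(38165, -5) = 38160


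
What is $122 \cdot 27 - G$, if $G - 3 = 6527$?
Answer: $-3236$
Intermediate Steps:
$G = 6530$ ($G = 3 + 6527 = 6530$)
$122 \cdot 27 - G = 122 \cdot 27 - 6530 = 3294 - 6530 = -3236$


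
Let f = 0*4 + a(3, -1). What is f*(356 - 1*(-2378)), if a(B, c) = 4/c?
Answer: -10936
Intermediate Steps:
f = -4 (f = 0*4 + 4/(-1) = 0 + 4*(-1) = 0 - 4 = -4)
f*(356 - 1*(-2378)) = -4*(356 - 1*(-2378)) = -4*(356 + 2378) = -4*2734 = -10936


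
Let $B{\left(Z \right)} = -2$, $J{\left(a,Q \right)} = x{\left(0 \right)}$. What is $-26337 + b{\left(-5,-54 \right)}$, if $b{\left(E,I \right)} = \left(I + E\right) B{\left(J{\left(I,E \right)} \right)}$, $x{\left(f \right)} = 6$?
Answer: $-26219$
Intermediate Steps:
$J{\left(a,Q \right)} = 6$
$b{\left(E,I \right)} = - 2 E - 2 I$ ($b{\left(E,I \right)} = \left(I + E\right) \left(-2\right) = \left(E + I\right) \left(-2\right) = - 2 E - 2 I$)
$-26337 + b{\left(-5,-54 \right)} = -26337 - -118 = -26337 + \left(10 + 108\right) = -26337 + 118 = -26219$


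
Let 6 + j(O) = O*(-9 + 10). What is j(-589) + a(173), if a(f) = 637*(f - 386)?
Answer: -136276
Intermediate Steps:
a(f) = -245882 + 637*f (a(f) = 637*(-386 + f) = -245882 + 637*f)
j(O) = -6 + O (j(O) = -6 + O*(-9 + 10) = -6 + O*1 = -6 + O)
j(-589) + a(173) = (-6 - 589) + (-245882 + 637*173) = -595 + (-245882 + 110201) = -595 - 135681 = -136276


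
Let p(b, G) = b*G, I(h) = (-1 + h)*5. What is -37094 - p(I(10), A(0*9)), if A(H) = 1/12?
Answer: -148391/4 ≈ -37098.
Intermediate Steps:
I(h) = -5 + 5*h
A(H) = 1/12
p(b, G) = G*b
-37094 - p(I(10), A(0*9)) = -37094 - (-5 + 5*10)/12 = -37094 - (-5 + 50)/12 = -37094 - 45/12 = -37094 - 1*15/4 = -37094 - 15/4 = -148391/4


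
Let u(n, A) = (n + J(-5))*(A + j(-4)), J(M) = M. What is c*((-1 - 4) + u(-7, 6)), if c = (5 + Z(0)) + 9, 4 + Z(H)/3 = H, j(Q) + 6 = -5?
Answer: 110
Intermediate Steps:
j(Q) = -11 (j(Q) = -6 - 5 = -11)
Z(H) = -12 + 3*H
u(n, A) = (-11 + A)*(-5 + n) (u(n, A) = (n - 5)*(A - 11) = (-5 + n)*(-11 + A) = (-11 + A)*(-5 + n))
c = 2 (c = (5 + (-12 + 3*0)) + 9 = (5 + (-12 + 0)) + 9 = (5 - 12) + 9 = -7 + 9 = 2)
c*((-1 - 4) + u(-7, 6)) = 2*((-1 - 4) + (55 - 11*(-7) - 5*6 + 6*(-7))) = 2*(-5 + (55 + 77 - 30 - 42)) = 2*(-5 + 60) = 2*55 = 110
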